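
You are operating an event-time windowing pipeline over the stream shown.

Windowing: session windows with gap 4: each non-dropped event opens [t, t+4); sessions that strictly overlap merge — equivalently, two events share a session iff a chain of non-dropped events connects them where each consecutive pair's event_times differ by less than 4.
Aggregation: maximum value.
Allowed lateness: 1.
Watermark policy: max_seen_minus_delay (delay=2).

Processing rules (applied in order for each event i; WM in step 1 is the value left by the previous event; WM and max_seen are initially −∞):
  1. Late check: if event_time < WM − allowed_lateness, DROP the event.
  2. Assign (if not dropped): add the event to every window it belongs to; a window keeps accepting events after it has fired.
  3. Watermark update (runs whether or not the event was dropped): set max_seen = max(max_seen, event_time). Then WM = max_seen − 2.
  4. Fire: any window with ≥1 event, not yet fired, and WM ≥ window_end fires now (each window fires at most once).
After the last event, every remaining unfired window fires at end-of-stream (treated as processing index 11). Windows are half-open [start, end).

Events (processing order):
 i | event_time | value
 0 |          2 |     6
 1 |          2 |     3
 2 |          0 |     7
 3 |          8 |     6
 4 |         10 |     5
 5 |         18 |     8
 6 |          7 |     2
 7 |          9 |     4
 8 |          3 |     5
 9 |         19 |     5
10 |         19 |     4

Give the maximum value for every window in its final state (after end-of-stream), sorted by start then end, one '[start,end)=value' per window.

[0,6)=7 [8,14)=6 [18,23)=8

i=0 t=2 v=6: → [2,6); WM=0
i=1 t=2 v=3: → [2,6); WM=0
i=2 t=0 v=7: → [0,6); WM=0
i=3 t=8 v=6: → [8,12); WM=6
i=4 t=10 v=5: → [8,14); WM=8
i=5 t=18 v=8: → [18,22); WM=16
i=6 t=7 v=2: DROP (t<16-1); WM=16
i=7 t=9 v=4: DROP (t<16-1); WM=16
i=8 t=3 v=5: DROP (t<16-1); WM=16
i=9 t=19 v=5: → [18,23); WM=17
i=10 t=19 v=4: → [18,23); WM=17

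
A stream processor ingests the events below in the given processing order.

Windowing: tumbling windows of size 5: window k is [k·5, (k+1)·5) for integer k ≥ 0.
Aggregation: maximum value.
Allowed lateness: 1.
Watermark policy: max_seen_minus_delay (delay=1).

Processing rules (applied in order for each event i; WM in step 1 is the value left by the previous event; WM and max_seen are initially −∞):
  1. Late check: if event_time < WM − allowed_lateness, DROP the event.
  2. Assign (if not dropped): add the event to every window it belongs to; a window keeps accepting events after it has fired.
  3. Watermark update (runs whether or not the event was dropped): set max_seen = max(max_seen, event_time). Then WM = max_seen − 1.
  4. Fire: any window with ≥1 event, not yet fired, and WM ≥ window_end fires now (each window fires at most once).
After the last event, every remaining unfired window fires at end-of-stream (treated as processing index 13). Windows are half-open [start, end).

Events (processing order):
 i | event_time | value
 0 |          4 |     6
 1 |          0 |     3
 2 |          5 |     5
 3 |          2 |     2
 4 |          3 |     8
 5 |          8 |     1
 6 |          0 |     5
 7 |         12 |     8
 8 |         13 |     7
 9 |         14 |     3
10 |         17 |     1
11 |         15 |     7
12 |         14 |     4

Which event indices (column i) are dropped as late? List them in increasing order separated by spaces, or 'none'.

i=0 t=4 v=6: → [0,5); WM=3
i=1 t=0 v=3: DROP (t<3-1); WM=3
i=2 t=5 v=5: → [5,10); WM=4
i=3 t=2 v=2: DROP (t<4-1); WM=4
i=4 t=3 v=8: → [0,5); WM=4
i=5 t=8 v=1: → [5,10); WM=7; [0,5) fires=8
i=6 t=0 v=5: DROP (t<7-1); WM=7
i=7 t=12 v=8: → [10,15); WM=11; [5,10) fires=5
i=8 t=13 v=7: → [10,15); WM=12
i=9 t=14 v=3: → [10,15); WM=13
i=10 t=17 v=1: → [15,20); WM=16; [10,15) fires=8
i=11 t=15 v=7: → [15,20); WM=16
i=12 t=14 v=4: DROP (t<16-1); WM=16

1 3 6 12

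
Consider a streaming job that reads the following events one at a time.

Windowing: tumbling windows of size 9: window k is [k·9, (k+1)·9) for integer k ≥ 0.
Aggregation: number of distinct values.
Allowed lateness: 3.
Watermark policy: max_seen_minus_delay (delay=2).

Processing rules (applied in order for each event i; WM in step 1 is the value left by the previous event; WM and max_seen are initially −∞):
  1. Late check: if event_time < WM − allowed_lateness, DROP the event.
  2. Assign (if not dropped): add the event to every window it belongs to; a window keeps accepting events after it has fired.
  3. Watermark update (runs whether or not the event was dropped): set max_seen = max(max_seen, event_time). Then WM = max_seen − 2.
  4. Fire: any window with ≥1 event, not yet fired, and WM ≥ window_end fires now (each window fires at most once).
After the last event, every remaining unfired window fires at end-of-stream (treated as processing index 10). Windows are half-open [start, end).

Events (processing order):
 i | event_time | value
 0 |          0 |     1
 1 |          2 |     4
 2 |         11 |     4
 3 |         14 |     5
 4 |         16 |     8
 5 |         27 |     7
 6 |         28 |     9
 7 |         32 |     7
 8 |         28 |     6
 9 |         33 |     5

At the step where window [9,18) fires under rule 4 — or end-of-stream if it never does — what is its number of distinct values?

3

i=0 t=0 v=1: → [0,9); WM=-2
i=1 t=2 v=4: → [0,9); WM=0
i=2 t=11 v=4: → [9,18); WM=9; [0,9) fires=2
i=3 t=14 v=5: → [9,18); WM=12
i=4 t=16 v=8: → [9,18); WM=14
i=5 t=27 v=7: → [27,36); WM=25; [9,18) fires=3
i=6 t=28 v=9: → [27,36); WM=26
i=7 t=32 v=7: → [27,36); WM=30
i=8 t=28 v=6: → [27,36); WM=30
i=9 t=33 v=5: → [27,36); WM=31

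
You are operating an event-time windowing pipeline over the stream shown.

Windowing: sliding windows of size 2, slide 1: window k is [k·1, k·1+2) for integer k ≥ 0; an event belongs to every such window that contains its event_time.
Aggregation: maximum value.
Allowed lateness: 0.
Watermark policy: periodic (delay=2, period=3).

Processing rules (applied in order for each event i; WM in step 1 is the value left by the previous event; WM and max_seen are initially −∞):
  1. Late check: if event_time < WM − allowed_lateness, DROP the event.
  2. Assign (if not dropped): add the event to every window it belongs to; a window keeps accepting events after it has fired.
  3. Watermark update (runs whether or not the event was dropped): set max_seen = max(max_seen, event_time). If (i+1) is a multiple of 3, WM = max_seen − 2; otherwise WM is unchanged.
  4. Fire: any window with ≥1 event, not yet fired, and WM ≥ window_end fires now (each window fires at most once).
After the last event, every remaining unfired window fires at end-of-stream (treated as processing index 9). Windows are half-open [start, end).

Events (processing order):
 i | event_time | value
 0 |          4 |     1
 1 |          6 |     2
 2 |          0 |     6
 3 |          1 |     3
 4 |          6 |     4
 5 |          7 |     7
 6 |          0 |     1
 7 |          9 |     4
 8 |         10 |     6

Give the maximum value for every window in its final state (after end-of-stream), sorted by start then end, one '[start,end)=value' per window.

i=0 t=4 v=1: → [4,6),[3,5); WM=−∞
i=1 t=6 v=2: → [6,8),[5,7); WM=−∞
i=2 t=0 v=6: → [0,2); WM=4; [0,2) fires=6
i=3 t=1 v=3: DROP (t<4-0); WM=4
i=4 t=6 v=4: → [6,8),[5,7); WM=4
i=5 t=7 v=7: → [7,9),[6,8); WM=5; [3,5) fires=1
i=6 t=0 v=1: DROP (t<5-0); WM=5
i=7 t=9 v=4: → [9,11),[8,10); WM=5
i=8 t=10 v=6: → [10,12),[9,11); WM=8; [4,6) fires=1 [5,7) fires=4 [6,8) fires=7

[0,2)=6 [3,5)=1 [4,6)=1 [5,7)=4 [6,8)=7 [7,9)=7 [8,10)=4 [9,11)=6 [10,12)=6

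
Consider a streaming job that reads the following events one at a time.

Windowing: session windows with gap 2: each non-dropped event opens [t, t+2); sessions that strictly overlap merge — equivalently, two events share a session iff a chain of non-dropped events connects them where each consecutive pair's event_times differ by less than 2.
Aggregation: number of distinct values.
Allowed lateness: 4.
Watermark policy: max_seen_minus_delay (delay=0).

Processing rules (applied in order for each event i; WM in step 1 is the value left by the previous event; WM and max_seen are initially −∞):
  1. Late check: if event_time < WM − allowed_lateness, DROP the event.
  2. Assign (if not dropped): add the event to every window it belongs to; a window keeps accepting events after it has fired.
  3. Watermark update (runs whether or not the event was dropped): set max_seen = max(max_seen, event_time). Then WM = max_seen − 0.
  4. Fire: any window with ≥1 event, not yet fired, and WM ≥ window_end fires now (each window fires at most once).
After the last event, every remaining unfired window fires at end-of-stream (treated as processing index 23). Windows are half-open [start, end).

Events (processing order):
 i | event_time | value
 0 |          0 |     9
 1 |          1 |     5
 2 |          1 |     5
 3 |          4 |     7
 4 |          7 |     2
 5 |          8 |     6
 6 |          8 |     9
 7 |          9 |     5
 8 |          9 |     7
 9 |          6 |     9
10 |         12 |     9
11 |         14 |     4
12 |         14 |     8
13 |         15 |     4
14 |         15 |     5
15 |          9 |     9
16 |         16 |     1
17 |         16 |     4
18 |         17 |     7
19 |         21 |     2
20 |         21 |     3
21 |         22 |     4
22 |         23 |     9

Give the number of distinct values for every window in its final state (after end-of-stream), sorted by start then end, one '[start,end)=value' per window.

i=0 t=0 v=9: → [0,2); WM=0
i=1 t=1 v=5: → [0,3); WM=1
i=2 t=1 v=5: → [0,3); WM=1
i=3 t=4 v=7: → [4,6); WM=4
i=4 t=7 v=2: → [7,9); WM=7
i=5 t=8 v=6: → [7,10); WM=8
i=6 t=8 v=9: → [7,10); WM=8
i=7 t=9 v=5: → [7,11); WM=9
i=8 t=9 v=7: → [7,11); WM=9
i=9 t=6 v=9: → [6,11); WM=9
i=10 t=12 v=9: → [12,14); WM=12
i=11 t=14 v=4: → [14,16); WM=14
i=12 t=14 v=8: → [14,16); WM=14
i=13 t=15 v=4: → [14,17); WM=15
i=14 t=15 v=5: → [14,17); WM=15
i=15 t=9 v=9: DROP (t<15-4); WM=15
i=16 t=16 v=1: → [14,18); WM=16
i=17 t=16 v=4: → [14,18); WM=16
i=18 t=17 v=7: → [14,19); WM=17
i=19 t=21 v=2: → [21,23); WM=21
i=20 t=21 v=3: → [21,23); WM=21
i=21 t=22 v=4: → [21,24); WM=22
i=22 t=23 v=9: → [21,25); WM=23

[0,3)=2 [4,6)=1 [6,11)=5 [12,14)=1 [14,19)=5 [21,25)=4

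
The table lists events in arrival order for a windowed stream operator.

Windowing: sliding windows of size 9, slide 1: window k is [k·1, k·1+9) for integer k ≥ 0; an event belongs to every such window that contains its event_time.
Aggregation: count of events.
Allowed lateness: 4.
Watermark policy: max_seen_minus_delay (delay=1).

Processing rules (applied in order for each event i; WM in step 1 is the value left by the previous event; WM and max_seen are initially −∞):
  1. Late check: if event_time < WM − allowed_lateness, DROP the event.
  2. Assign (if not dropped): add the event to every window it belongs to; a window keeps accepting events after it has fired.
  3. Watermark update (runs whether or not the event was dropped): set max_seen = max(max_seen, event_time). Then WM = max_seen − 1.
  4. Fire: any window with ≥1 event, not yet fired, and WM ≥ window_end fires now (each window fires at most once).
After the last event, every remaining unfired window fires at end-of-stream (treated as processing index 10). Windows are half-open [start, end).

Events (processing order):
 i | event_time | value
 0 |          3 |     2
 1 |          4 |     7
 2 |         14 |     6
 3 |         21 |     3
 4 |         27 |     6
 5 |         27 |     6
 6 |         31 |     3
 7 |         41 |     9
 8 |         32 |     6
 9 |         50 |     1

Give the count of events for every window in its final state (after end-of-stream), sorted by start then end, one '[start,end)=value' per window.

[0,9)=2 [1,10)=2 [2,11)=2 [3,12)=2 [4,13)=1 [6,15)=1 [7,16)=1 [8,17)=1 [9,18)=1 [10,19)=1 [11,20)=1 [12,21)=1 [13,22)=2 [14,23)=2 [15,24)=1 [16,25)=1 [17,26)=1 [18,27)=1 [19,28)=3 [20,29)=3 [21,30)=3 [22,31)=2 [23,32)=3 [24,33)=3 [25,34)=3 [26,35)=3 [27,36)=3 [28,37)=1 [29,38)=1 [30,39)=1 [31,40)=1 [33,42)=1 [34,43)=1 [35,44)=1 [36,45)=1 [37,46)=1 [38,47)=1 [39,48)=1 [40,49)=1 [41,50)=1 [42,51)=1 [43,52)=1 [44,53)=1 [45,54)=1 [46,55)=1 [47,56)=1 [48,57)=1 [49,58)=1 [50,59)=1

i=0 t=3 v=2: → [3,12),[2,11),[1,10),[0,9); WM=2
i=1 t=4 v=7: → [4,13),[3,12),[2,11),[1,10),[0,9); WM=3
i=2 t=14 v=6: → [14,23),[13,22),[12,21),[11,20),[10,19),[9,18),[8,17),[7,16),[6,15); WM=13; [0,9) fires=2 [1,10) fires=2 [2,11) fires=2 [3,12) fires=2 [4,13) fires=1
i=3 t=21 v=3: → [21,30),[20,29),[19,28),[18,27),[17,26),[16,25),[15,24),[14,23),[13,22); WM=20; [6,15) fires=1 [7,16) fires=1 [8,17) fires=1 [9,18) fires=1 [10,19) fires=1 [11,20) fires=1
i=4 t=27 v=6: → [27,36),[26,35),[25,34),[24,33),[23,32),[22,31),[21,30),[20,29),[19,28); WM=26; [12,21) fires=1 [13,22) fires=2 [14,23) fires=2 [15,24) fires=1 [16,25) fires=1 [17,26) fires=1
i=5 t=27 v=6: → [27,36),[26,35),[25,34),[24,33),[23,32),[22,31),[21,30),[20,29),[19,28); WM=26
i=6 t=31 v=3: → [31,40),[30,39),[29,38),[28,37),[27,36),[26,35),[25,34),[24,33),[23,32); WM=30; [18,27) fires=1 [19,28) fires=3 [20,29) fires=3 [21,30) fires=3
i=7 t=41 v=9: → [41,50),[40,49),[39,48),[38,47),[37,46),[36,45),[35,44),[34,43),[33,42); WM=40; [22,31) fires=2 [23,32) fires=3 [24,33) fires=3 [25,34) fires=3 [26,35) fires=3 [27,36) fires=3 [28,37) fires=1 [29,38) fires=1 [30,39) fires=1 [31,40) fires=1
i=8 t=32 v=6: DROP (t<40-4); WM=40
i=9 t=50 v=1: → [50,59),[49,58),[48,57),[47,56),[46,55),[45,54),[44,53),[43,52),[42,51); WM=49; [33,42) fires=1 [34,43) fires=1 [35,44) fires=1 [36,45) fires=1 [37,46) fires=1 [38,47) fires=1 [39,48) fires=1 [40,49) fires=1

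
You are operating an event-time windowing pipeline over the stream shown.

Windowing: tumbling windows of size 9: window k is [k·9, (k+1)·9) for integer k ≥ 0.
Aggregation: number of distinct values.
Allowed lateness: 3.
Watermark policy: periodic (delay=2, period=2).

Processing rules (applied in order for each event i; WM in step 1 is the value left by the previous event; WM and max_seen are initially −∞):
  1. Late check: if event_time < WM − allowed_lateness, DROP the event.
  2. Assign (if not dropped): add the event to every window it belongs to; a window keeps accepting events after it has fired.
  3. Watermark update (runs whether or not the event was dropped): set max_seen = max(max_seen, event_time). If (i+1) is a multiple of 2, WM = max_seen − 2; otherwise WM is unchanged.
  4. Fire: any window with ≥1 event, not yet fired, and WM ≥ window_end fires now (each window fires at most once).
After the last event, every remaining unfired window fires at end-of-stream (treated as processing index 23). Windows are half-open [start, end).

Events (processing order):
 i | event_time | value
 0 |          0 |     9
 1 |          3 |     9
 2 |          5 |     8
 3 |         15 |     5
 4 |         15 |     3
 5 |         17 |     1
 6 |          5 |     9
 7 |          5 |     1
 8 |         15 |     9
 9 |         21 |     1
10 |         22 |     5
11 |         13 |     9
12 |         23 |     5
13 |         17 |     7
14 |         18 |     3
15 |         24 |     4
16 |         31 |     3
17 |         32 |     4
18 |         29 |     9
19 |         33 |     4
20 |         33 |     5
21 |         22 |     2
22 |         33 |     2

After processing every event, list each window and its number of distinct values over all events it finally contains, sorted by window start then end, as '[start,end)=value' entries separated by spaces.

[0,9)=2 [9,18)=5 [18,27)=4 [27,36)=5

i=0 t=0 v=9: → [0,9); WM=−∞
i=1 t=3 v=9: → [0,9); WM=1
i=2 t=5 v=8: → [0,9); WM=1
i=3 t=15 v=5: → [9,18); WM=13; [0,9) fires=2
i=4 t=15 v=3: → [9,18); WM=13
i=5 t=17 v=1: → [9,18); WM=15
i=6 t=5 v=9: DROP (t<15-3); WM=15
i=7 t=5 v=1: DROP (t<15-3); WM=15
i=8 t=15 v=9: → [9,18); WM=15
i=9 t=21 v=1: → [18,27); WM=19; [9,18) fires=4
i=10 t=22 v=5: → [18,27); WM=19
i=11 t=13 v=9: DROP (t<19-3); WM=20
i=12 t=23 v=5: → [18,27); WM=20
i=13 t=17 v=7: → [9,18); WM=21
i=14 t=18 v=3: → [18,27); WM=21
i=15 t=24 v=4: → [18,27); WM=22
i=16 t=31 v=3: → [27,36); WM=22
i=17 t=32 v=4: → [27,36); WM=30; [18,27) fires=4
i=18 t=29 v=9: → [27,36); WM=30
i=19 t=33 v=4: → [27,36); WM=31
i=20 t=33 v=5: → [27,36); WM=31
i=21 t=22 v=2: DROP (t<31-3); WM=31
i=22 t=33 v=2: → [27,36); WM=31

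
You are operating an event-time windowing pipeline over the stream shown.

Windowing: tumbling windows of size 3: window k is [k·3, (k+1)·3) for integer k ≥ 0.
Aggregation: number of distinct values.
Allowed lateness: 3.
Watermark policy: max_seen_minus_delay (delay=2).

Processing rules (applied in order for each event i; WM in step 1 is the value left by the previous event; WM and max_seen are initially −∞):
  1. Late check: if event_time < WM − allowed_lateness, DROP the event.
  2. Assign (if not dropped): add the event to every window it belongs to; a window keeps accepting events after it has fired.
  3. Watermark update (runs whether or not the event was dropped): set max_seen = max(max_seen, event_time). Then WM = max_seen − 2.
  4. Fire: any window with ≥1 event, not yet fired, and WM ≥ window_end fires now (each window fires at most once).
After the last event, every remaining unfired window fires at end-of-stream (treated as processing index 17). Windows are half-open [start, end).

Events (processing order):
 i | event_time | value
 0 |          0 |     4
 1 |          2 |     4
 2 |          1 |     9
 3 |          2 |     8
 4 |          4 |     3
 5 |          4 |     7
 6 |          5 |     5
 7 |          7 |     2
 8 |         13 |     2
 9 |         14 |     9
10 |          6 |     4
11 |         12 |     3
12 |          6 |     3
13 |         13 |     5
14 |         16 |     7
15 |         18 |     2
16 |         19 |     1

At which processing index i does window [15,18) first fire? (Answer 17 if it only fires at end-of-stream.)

17

i=0 t=0 v=4: → [0,3); WM=-2
i=1 t=2 v=4: → [0,3); WM=0
i=2 t=1 v=9: → [0,3); WM=0
i=3 t=2 v=8: → [0,3); WM=0
i=4 t=4 v=3: → [3,6); WM=2
i=5 t=4 v=7: → [3,6); WM=2
i=6 t=5 v=5: → [3,6); WM=3; [0,3) fires=3
i=7 t=7 v=2: → [6,9); WM=5
i=8 t=13 v=2: → [12,15); WM=11; [3,6) fires=3 [6,9) fires=1
i=9 t=14 v=9: → [12,15); WM=12
i=10 t=6 v=4: DROP (t<12-3); WM=12
i=11 t=12 v=3: → [12,15); WM=12
i=12 t=6 v=3: DROP (t<12-3); WM=12
i=13 t=13 v=5: → [12,15); WM=12
i=14 t=16 v=7: → [15,18); WM=14
i=15 t=18 v=2: → [18,21); WM=16; [12,15) fires=4
i=16 t=19 v=1: → [18,21); WM=17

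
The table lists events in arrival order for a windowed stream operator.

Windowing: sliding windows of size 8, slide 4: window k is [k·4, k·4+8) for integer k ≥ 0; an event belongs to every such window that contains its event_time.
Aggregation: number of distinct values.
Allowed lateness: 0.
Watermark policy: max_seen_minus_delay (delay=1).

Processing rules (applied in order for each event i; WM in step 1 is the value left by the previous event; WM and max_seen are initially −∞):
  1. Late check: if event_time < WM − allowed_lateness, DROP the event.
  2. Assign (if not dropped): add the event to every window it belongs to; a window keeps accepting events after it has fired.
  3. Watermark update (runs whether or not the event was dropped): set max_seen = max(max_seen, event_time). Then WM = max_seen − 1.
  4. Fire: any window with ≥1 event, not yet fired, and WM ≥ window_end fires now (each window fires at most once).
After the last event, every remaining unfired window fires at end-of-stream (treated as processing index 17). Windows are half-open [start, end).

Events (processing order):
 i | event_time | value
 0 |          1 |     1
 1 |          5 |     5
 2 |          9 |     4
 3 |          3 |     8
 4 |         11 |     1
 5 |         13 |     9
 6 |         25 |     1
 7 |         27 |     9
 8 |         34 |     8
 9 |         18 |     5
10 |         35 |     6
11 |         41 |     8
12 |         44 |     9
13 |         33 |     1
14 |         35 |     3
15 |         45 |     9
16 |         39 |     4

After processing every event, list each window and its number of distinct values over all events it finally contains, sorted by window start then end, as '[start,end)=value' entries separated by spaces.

[0,8)=2 [4,12)=3 [8,16)=3 [12,20)=1 [20,28)=2 [24,32)=2 [28,36)=2 [32,40)=2 [36,44)=1 [40,48)=2 [44,52)=1

i=0 t=1 v=1: → [0,8); WM=0
i=1 t=5 v=5: → [4,12),[0,8); WM=4
i=2 t=9 v=4: → [8,16),[4,12); WM=8; [0,8) fires=2
i=3 t=3 v=8: DROP (t<8-0); WM=8
i=4 t=11 v=1: → [8,16),[4,12); WM=10
i=5 t=13 v=9: → [12,20),[8,16); WM=12; [4,12) fires=3
i=6 t=25 v=1: → [24,32),[20,28); WM=24; [8,16) fires=3 [12,20) fires=1
i=7 t=27 v=9: → [24,32),[20,28); WM=26
i=8 t=34 v=8: → [32,40),[28,36); WM=33; [20,28) fires=2 [24,32) fires=2
i=9 t=18 v=5: DROP (t<33-0); WM=33
i=10 t=35 v=6: → [32,40),[28,36); WM=34
i=11 t=41 v=8: → [40,48),[36,44); WM=40; [28,36) fires=2 [32,40) fires=2
i=12 t=44 v=9: → [44,52),[40,48); WM=43
i=13 t=33 v=1: DROP (t<43-0); WM=43
i=14 t=35 v=3: DROP (t<43-0); WM=43
i=15 t=45 v=9: → [44,52),[40,48); WM=44; [36,44) fires=1
i=16 t=39 v=4: DROP (t<44-0); WM=44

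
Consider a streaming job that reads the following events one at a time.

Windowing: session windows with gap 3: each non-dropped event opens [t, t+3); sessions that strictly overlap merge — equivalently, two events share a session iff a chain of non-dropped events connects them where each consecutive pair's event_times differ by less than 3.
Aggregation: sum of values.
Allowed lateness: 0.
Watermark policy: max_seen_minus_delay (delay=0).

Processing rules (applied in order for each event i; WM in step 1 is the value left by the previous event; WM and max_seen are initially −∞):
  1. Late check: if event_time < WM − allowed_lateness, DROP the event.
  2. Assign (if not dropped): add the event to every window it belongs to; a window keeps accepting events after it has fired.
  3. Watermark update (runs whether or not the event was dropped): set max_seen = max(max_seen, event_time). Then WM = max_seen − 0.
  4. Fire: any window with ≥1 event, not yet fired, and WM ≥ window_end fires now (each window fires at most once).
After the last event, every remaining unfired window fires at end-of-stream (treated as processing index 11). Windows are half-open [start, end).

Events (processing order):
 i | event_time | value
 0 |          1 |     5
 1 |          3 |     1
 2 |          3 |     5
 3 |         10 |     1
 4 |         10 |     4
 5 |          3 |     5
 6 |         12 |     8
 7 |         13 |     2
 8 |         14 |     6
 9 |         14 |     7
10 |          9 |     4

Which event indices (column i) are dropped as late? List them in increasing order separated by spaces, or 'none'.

i=0 t=1 v=5: → [1,4); WM=1
i=1 t=3 v=1: → [1,6); WM=3
i=2 t=3 v=5: → [1,6); WM=3
i=3 t=10 v=1: → [10,13); WM=10
i=4 t=10 v=4: → [10,13); WM=10
i=5 t=3 v=5: DROP (t<10-0); WM=10
i=6 t=12 v=8: → [10,15); WM=12
i=7 t=13 v=2: → [10,16); WM=13
i=8 t=14 v=6: → [10,17); WM=14
i=9 t=14 v=7: → [10,17); WM=14
i=10 t=9 v=4: DROP (t<14-0); WM=14

5 10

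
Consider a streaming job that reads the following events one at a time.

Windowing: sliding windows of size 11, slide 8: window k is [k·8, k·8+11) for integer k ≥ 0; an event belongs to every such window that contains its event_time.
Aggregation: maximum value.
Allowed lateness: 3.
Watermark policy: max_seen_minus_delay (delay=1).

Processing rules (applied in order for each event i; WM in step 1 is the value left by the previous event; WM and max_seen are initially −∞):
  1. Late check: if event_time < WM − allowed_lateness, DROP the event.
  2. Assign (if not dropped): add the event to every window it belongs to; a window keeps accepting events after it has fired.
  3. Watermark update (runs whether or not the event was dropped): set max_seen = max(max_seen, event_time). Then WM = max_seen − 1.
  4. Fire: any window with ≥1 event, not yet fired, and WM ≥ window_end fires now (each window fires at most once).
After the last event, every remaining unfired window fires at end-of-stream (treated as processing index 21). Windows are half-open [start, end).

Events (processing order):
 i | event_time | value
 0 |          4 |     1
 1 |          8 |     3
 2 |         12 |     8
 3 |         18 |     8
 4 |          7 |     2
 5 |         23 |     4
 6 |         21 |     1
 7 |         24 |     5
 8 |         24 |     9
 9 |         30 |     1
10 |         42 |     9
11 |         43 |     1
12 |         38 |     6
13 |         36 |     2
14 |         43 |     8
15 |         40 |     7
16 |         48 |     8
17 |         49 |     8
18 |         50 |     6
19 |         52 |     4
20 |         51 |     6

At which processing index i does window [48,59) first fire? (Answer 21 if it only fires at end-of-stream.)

i=0 t=4 v=1: → [0,11); WM=3
i=1 t=8 v=3: → [8,19),[0,11); WM=7
i=2 t=12 v=8: → [8,19); WM=11; [0,11) fires=3
i=3 t=18 v=8: → [16,27),[8,19); WM=17
i=4 t=7 v=2: DROP (t<17-3); WM=17
i=5 t=23 v=4: → [16,27); WM=22; [8,19) fires=8
i=6 t=21 v=1: → [16,27); WM=22
i=7 t=24 v=5: → [24,35),[16,27); WM=23
i=8 t=24 v=9: → [24,35),[16,27); WM=23
i=9 t=30 v=1: → [24,35); WM=29; [16,27) fires=9
i=10 t=42 v=9: → [40,51),[32,43); WM=41; [24,35) fires=9
i=11 t=43 v=1: → [40,51); WM=42
i=12 t=38 v=6: DROP (t<42-3); WM=42
i=13 t=36 v=2: DROP (t<42-3); WM=42
i=14 t=43 v=8: → [40,51); WM=42
i=15 t=40 v=7: → [40,51),[32,43); WM=42
i=16 t=48 v=8: → [48,59),[40,51); WM=47; [32,43) fires=9
i=17 t=49 v=8: → [48,59),[40,51); WM=48
i=18 t=50 v=6: → [48,59),[40,51); WM=49
i=19 t=52 v=4: → [48,59); WM=51; [40,51) fires=9
i=20 t=51 v=6: → [48,59); WM=51

21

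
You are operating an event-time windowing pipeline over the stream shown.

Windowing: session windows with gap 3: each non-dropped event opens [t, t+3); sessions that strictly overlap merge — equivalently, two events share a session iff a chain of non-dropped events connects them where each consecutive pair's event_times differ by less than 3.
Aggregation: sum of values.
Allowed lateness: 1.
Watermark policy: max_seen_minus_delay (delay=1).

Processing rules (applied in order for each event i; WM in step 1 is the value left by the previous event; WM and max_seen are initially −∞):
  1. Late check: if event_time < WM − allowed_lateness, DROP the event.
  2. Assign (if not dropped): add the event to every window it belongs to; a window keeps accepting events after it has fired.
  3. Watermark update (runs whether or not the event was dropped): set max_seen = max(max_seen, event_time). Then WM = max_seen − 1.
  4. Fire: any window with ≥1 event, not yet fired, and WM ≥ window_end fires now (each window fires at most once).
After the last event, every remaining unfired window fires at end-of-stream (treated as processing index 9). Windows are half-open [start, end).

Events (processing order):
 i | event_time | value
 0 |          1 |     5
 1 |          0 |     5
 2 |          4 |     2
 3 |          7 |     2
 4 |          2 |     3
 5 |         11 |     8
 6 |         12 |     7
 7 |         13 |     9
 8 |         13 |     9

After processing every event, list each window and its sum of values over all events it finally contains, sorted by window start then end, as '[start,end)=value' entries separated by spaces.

i=0 t=1 v=5: → [1,4); WM=0
i=1 t=0 v=5: → [0,4); WM=0
i=2 t=4 v=2: → [4,7); WM=3
i=3 t=7 v=2: → [7,10); WM=6
i=4 t=2 v=3: DROP (t<6-1); WM=6
i=5 t=11 v=8: → [11,14); WM=10
i=6 t=12 v=7: → [11,15); WM=11
i=7 t=13 v=9: → [11,16); WM=12
i=8 t=13 v=9: → [11,16); WM=12

[0,4)=10 [4,7)=2 [7,10)=2 [11,16)=33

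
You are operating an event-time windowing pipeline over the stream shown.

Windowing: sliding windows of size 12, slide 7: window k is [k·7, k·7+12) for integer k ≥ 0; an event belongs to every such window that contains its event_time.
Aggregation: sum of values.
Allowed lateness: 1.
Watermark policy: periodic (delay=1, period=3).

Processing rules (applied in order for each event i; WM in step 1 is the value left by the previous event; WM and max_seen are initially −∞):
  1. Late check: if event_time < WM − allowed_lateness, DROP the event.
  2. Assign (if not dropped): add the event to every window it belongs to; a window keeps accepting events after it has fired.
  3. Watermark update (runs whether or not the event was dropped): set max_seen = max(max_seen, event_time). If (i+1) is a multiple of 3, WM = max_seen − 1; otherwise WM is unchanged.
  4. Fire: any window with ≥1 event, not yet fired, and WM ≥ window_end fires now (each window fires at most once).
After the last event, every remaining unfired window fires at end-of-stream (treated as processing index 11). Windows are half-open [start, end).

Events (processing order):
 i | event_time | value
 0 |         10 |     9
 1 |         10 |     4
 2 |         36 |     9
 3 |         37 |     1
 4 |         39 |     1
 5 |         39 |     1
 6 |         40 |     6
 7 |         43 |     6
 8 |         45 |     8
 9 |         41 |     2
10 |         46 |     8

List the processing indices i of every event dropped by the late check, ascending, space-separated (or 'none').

i=0 t=10 v=9: → [7,19),[0,12); WM=−∞
i=1 t=10 v=4: → [7,19),[0,12); WM=−∞
i=2 t=36 v=9: → [35,47),[28,40); WM=35; [0,12) fires=13 [7,19) fires=13
i=3 t=37 v=1: → [35,47),[28,40); WM=35
i=4 t=39 v=1: → [35,47),[28,40); WM=35
i=5 t=39 v=1: → [35,47),[28,40); WM=38
i=6 t=40 v=6: → [35,47); WM=38
i=7 t=43 v=6: → [42,54),[35,47); WM=38
i=8 t=45 v=8: → [42,54),[35,47); WM=44; [28,40) fires=12
i=9 t=41 v=2: DROP (t<44-1); WM=44
i=10 t=46 v=8: → [42,54),[35,47); WM=44

9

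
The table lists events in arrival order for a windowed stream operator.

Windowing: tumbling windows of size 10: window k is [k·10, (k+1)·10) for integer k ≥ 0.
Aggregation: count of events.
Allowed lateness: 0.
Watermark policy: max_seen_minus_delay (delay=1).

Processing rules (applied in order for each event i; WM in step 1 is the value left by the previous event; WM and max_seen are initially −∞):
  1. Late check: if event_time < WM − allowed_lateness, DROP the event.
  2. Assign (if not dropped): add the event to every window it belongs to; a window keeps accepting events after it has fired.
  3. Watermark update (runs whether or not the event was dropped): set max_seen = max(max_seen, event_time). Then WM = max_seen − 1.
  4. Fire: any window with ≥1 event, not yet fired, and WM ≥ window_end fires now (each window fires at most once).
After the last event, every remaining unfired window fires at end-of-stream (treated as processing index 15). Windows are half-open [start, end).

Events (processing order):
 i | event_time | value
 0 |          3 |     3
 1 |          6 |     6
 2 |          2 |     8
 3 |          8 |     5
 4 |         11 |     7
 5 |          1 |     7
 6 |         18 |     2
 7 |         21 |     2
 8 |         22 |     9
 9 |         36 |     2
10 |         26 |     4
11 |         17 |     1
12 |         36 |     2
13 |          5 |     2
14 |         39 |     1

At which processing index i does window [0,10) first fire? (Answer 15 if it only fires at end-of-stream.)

4

i=0 t=3 v=3: → [0,10); WM=2
i=1 t=6 v=6: → [0,10); WM=5
i=2 t=2 v=8: DROP (t<5-0); WM=5
i=3 t=8 v=5: → [0,10); WM=7
i=4 t=11 v=7: → [10,20); WM=10; [0,10) fires=3
i=5 t=1 v=7: DROP (t<10-0); WM=10
i=6 t=18 v=2: → [10,20); WM=17
i=7 t=21 v=2: → [20,30); WM=20; [10,20) fires=2
i=8 t=22 v=9: → [20,30); WM=21
i=9 t=36 v=2: → [30,40); WM=35; [20,30) fires=2
i=10 t=26 v=4: DROP (t<35-0); WM=35
i=11 t=17 v=1: DROP (t<35-0); WM=35
i=12 t=36 v=2: → [30,40); WM=35
i=13 t=5 v=2: DROP (t<35-0); WM=35
i=14 t=39 v=1: → [30,40); WM=38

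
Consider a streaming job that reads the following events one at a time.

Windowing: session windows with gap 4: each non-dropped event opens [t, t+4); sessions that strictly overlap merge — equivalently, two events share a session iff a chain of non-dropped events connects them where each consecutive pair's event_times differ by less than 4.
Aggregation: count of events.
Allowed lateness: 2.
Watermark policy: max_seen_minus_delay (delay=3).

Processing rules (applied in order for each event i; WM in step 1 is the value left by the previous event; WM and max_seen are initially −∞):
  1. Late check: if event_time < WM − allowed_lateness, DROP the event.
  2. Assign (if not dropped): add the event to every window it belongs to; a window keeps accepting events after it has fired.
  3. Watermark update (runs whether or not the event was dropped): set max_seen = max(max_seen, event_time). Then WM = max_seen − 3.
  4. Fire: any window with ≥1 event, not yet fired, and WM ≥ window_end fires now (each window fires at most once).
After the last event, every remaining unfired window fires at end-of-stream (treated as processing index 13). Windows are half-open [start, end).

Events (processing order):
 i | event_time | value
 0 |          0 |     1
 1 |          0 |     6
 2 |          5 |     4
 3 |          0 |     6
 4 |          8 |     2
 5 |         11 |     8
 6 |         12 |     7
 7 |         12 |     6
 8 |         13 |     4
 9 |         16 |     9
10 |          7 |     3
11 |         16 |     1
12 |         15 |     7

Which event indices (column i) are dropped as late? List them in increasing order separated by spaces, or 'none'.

10

i=0 t=0 v=1: → [0,4); WM=-3
i=1 t=0 v=6: → [0,4); WM=-3
i=2 t=5 v=4: → [5,9); WM=2
i=3 t=0 v=6: → [0,4); WM=2
i=4 t=8 v=2: → [5,12); WM=5
i=5 t=11 v=8: → [5,15); WM=8
i=6 t=12 v=7: → [5,16); WM=9
i=7 t=12 v=6: → [5,16); WM=9
i=8 t=13 v=4: → [5,17); WM=10
i=9 t=16 v=9: → [5,20); WM=13
i=10 t=7 v=3: DROP (t<13-2); WM=13
i=11 t=16 v=1: → [5,20); WM=13
i=12 t=15 v=7: → [5,20); WM=13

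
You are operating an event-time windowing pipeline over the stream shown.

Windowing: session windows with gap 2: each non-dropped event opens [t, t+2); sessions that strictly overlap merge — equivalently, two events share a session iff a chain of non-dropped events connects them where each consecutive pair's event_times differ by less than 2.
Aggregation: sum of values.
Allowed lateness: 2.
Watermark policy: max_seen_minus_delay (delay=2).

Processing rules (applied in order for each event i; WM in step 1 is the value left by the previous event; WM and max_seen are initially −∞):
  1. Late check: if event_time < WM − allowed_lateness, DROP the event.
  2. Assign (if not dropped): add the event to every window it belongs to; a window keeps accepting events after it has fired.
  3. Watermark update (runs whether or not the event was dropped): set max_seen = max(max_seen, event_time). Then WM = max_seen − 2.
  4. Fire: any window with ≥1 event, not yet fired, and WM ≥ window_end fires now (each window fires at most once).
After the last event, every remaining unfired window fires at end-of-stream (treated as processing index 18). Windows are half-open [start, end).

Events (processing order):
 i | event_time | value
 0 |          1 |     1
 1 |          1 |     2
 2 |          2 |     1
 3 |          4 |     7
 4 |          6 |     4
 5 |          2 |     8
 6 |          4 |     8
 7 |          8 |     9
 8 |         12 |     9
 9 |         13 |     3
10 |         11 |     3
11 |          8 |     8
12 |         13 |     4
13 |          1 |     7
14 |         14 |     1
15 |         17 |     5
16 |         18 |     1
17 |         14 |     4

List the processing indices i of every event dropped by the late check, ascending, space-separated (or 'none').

11 13

i=0 t=1 v=1: → [1,3); WM=-1
i=1 t=1 v=2: → [1,3); WM=-1
i=2 t=2 v=1: → [1,4); WM=0
i=3 t=4 v=7: → [4,6); WM=2
i=4 t=6 v=4: → [6,8); WM=4
i=5 t=2 v=8: → [1,4); WM=4
i=6 t=4 v=8: → [4,6); WM=4
i=7 t=8 v=9: → [8,10); WM=6
i=8 t=12 v=9: → [12,14); WM=10
i=9 t=13 v=3: → [12,15); WM=11
i=10 t=11 v=3: → [11,15); WM=11
i=11 t=8 v=8: DROP (t<11-2); WM=11
i=12 t=13 v=4: → [11,15); WM=11
i=13 t=1 v=7: DROP (t<11-2); WM=11
i=14 t=14 v=1: → [11,16); WM=12
i=15 t=17 v=5: → [17,19); WM=15
i=16 t=18 v=1: → [17,20); WM=16
i=17 t=14 v=4: → [11,16); WM=16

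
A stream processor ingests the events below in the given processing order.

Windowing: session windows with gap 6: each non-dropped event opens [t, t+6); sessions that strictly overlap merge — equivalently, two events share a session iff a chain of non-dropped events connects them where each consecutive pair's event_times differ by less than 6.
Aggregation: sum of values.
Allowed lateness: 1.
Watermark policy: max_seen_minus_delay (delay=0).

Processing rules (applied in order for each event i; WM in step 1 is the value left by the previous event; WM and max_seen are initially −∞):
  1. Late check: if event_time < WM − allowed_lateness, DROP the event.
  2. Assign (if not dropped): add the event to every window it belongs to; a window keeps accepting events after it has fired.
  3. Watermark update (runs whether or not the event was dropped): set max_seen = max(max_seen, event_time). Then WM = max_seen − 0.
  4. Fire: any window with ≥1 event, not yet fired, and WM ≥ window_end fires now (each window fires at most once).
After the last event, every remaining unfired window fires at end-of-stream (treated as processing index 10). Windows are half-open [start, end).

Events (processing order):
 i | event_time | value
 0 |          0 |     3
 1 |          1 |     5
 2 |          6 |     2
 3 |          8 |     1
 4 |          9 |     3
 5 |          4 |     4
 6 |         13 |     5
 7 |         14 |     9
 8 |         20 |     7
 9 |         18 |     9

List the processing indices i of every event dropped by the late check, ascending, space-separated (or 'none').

5 9

i=0 t=0 v=3: → [0,6); WM=0
i=1 t=1 v=5: → [0,7); WM=1
i=2 t=6 v=2: → [0,12); WM=6
i=3 t=8 v=1: → [0,14); WM=8
i=4 t=9 v=3: → [0,15); WM=9
i=5 t=4 v=4: DROP (t<9-1); WM=9
i=6 t=13 v=5: → [0,19); WM=13
i=7 t=14 v=9: → [0,20); WM=14
i=8 t=20 v=7: → [20,26); WM=20
i=9 t=18 v=9: DROP (t<20-1); WM=20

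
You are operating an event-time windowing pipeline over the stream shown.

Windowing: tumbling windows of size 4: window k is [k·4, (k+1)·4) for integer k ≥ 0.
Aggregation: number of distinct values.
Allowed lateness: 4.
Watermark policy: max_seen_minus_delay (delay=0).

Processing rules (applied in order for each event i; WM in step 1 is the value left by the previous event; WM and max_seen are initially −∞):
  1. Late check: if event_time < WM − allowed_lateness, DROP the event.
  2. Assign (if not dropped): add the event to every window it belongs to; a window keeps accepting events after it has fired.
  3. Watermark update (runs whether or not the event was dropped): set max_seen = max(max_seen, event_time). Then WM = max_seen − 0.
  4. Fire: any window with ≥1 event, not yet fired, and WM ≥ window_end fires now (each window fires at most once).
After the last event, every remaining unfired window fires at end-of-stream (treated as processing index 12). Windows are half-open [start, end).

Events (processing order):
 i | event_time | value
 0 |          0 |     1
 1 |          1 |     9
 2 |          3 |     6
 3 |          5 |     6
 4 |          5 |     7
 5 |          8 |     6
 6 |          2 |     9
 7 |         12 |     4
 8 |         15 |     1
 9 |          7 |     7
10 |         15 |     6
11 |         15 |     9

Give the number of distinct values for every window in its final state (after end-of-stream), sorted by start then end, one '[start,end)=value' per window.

i=0 t=0 v=1: → [0,4); WM=0
i=1 t=1 v=9: → [0,4); WM=1
i=2 t=3 v=6: → [0,4); WM=3
i=3 t=5 v=6: → [4,8); WM=5; [0,4) fires=3
i=4 t=5 v=7: → [4,8); WM=5
i=5 t=8 v=6: → [8,12); WM=8; [4,8) fires=2
i=6 t=2 v=9: DROP (t<8-4); WM=8
i=7 t=12 v=4: → [12,16); WM=12; [8,12) fires=1
i=8 t=15 v=1: → [12,16); WM=15
i=9 t=7 v=7: DROP (t<15-4); WM=15
i=10 t=15 v=6: → [12,16); WM=15
i=11 t=15 v=9: → [12,16); WM=15

[0,4)=3 [4,8)=2 [8,12)=1 [12,16)=4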